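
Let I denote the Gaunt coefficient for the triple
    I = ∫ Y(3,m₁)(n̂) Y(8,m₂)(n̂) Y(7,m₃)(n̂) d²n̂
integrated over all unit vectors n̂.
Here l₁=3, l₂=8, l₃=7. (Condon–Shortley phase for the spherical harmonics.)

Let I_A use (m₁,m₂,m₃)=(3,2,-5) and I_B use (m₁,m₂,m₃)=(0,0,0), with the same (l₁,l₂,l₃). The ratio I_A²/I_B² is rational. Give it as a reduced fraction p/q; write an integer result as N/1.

275/1176

Shared (l₁,l₂,l₃)=(3,8,7): N and (l;000)² cancel in I_A²/I_B².
A: Δ = 4!·2!·12!/19! = 1/5290740; Racah Σ t=0..0: t=0:+1/348364800 = 1/348364800; ⇒ 3j(3 8 7; 3 2 -5)² = 165/58786, sgn +1
B: Δ = 4!·2!·12!/19! = 1/5290740; Racah Σ t=1..3: t=1:−1/7257600 t=2:+1/2073600 t=3:−1/7257600 = 1/4838400; ⇒ 3j(3 8 7; 0 0 0)² = 252/20995, sgn -1
I_A²/I_B² = (165/58786)/(252/20995) = 275/1176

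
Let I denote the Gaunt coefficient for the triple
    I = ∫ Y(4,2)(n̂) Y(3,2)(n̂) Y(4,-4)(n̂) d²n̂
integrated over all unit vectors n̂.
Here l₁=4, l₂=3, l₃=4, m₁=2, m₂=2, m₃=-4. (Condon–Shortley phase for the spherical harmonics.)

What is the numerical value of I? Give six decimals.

l₁+l₂+l₃=11 is odd: 3j(l;000)=0 ⇒ I=0

0.000000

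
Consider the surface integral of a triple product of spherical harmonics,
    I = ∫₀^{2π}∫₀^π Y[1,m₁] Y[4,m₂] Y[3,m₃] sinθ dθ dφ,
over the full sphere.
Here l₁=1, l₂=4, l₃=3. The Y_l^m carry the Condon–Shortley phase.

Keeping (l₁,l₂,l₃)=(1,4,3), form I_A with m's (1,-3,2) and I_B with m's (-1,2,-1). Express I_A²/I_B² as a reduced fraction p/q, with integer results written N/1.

7/5

Same 1,4,3: normalisation and zero-m 3j drop out of the ratio.
A: Δ: 2! 0! 6! / 9! → 1/252; sum: t=0:+1/240 = 1/240; 3j²(1 4 3; 1 -3 2) = Δ·Π!·Σ² = 1/12  (sign -1)
B: Δ: 2! 0! 6! / 9! → 1/252; sum: t=2:+1/96 = 1/96; 3j²(1 4 3; -1 2 -1) = Δ·Π!·Σ² = 5/84  (sign +1)
I_A²/I_B² = (1/12)/(5/84) = 7/5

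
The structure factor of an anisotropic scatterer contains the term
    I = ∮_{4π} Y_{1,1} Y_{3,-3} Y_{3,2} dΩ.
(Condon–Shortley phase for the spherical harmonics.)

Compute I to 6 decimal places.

0.000000

l₁+l₂+l₃=7 is odd: 3j(l;000)=0 ⇒ I=0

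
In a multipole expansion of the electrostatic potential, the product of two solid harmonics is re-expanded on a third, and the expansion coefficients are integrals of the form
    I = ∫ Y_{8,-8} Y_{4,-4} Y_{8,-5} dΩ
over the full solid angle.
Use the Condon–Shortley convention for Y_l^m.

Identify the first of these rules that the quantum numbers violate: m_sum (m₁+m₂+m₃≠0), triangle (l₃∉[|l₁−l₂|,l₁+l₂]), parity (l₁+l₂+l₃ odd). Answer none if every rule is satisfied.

azimuthal sum: -8 − 4 − 5 = -17  ✗
4 ≤ 8 ≤ 12 (triangle on l)
L = 8 + 4 + 8 = 20 (even)

m_sum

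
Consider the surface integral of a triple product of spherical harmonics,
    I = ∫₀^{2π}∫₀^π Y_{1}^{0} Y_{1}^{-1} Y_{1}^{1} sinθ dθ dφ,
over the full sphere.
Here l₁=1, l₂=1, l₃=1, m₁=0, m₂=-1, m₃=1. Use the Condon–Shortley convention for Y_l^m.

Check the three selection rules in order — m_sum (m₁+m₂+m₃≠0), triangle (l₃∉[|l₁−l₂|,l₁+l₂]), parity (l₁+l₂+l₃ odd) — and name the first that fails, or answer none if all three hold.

m₁+m₂+m₃ = 0 − 1 + 1 = 0  ✓
triangle: |1−1|=0 ≤ l₃=1 ≤ 1+1=2  ✓
parity: l₁+l₂+l₃ = 3 is odd  ✗

parity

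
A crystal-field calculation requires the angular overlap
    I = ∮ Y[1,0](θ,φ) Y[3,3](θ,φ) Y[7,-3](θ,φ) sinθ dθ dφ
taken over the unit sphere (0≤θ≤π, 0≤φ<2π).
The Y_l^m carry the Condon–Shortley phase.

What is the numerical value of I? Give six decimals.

|1−3|≤7≤1+3 violated ⇒ I = 0

0.000000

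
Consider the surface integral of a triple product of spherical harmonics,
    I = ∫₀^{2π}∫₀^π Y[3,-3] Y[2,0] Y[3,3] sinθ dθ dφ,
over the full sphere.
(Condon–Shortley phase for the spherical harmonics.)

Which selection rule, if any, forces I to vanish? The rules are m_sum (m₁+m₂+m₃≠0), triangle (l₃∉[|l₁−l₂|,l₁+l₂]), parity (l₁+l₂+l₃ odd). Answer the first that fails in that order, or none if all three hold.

Σmᵢ = 0  ✓
l₃∈[|l₁−l₂|,l₁+l₂]=[1,5], have l₃=3  ✓
Σlᵢ = 8 ⇒ even  ✓

none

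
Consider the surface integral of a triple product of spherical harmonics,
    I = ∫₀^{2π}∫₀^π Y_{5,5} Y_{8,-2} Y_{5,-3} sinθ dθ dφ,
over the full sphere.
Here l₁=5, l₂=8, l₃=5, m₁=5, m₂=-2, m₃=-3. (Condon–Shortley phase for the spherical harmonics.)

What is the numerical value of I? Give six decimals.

-0.051300

m-sum 0 ✓  L=18 even ✓  3≤5≤13 ✓
Π(2lᵢ+1) = 11×17×11 = 2057
triangle coeff Δ(5,8,5) = 1/37413090
Σ_t [3,5]: t=3:−1/1036800 t=4:+1/331776 t=5:−1/1036800 = 1/921600
(3j)²=490/46189 [(5 8 5; 0 0 0)], sign=-1
Σ_t [0,0]: t=0:+1/116121600 = 1/116121600
(3j)²=70/46189 [(5 8 5; 5 -2 -3)], sign=+1
⇒ 4πI² = 34300/1037153
I = (-1)√(34300/1037153/(4π)) = -0.05130040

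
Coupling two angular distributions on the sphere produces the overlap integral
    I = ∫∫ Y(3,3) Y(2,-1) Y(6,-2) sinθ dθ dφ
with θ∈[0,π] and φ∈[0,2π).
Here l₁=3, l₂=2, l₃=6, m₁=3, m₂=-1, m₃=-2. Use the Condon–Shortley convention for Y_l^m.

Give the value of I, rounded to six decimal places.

triangle: need 1≤l₃≤5, have 6; I=0

0.000000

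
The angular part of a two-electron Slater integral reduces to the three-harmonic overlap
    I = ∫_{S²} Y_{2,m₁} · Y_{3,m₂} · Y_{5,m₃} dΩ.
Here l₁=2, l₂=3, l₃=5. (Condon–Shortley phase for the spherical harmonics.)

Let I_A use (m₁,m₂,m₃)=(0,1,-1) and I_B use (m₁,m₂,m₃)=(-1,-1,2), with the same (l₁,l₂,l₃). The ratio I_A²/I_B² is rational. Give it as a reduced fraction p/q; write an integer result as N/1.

Same 2,3,5: normalisation and zero-m 3j drop out of the ratio.
A: Δ: 0! 4! 6! / 11! → 1/2310; sum: t=0:+1/192 = 1/192; 3j²(2 3 5; 0 1 -1) = Δ·Π!·Σ² = 3/77  (sign +1)
B: Δ: 0! 4! 6! / 11! → 1/2310; sum: t=0:+1/288 = 1/288; 3j²(2 3 5; -1 -1 2) = Δ·Π!·Σ² = 1/22  (sign -1)
I_A²/I_B² = (3/77)/(1/22) = 6/7

6/7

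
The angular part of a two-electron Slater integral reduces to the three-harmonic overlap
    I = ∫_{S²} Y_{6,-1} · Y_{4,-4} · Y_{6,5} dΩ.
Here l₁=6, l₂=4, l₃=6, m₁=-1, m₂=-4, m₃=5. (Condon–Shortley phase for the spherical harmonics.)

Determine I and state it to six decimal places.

-0.102536

Rules hold: Σm=0, L=16 even, 2≤6≤10.
N = 13·9·13 = 1521
Δ = 4!·8!·4!/17! = 1/15315300
Racah Σ t=0..4: t=0:+1/829440 t=1:−1/25920 t=2:+1/9216 t=3:−1/25920 t=4:+1/829440 = 7/207360
⇒ 3j(6 4 6; 0 0 0)² = 28/2431, sgn +1
Racah Σ t=0..0: t=0:+1/2903040 = 1/2903040
⇒ 3j(6 4 6; -1 -4 5)² = 5/663, sgn -1
4πI² = N·(3j₀)²·(3jₘ)² = 420/3179
I = -1·√(0.132117/4π) = -0.10253555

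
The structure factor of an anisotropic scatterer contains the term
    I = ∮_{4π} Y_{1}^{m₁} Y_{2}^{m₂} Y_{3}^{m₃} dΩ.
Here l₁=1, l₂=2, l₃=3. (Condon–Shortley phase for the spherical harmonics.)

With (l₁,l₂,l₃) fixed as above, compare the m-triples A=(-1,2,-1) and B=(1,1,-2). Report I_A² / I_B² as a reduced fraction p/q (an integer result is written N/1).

1/10

Same 1,2,3: normalisation and zero-m 3j drop out of the ratio.
A: Δ: 0! 2! 4! / 7! → 1/105; sum: t=0:+1/48 = 1/48; 3j²(1 2 3; -1 2 -1) = Δ·Π!·Σ² = 1/105  (sign +1)
B: Δ: 0! 2! 4! / 7! → 1/105; sum: t=0:+1/12 = 1/12; 3j²(1 2 3; 1 1 -2) = Δ·Π!·Σ² = 2/21  (sign -1)
I_A²/I_B² = (1/105)/(2/21) = 1/10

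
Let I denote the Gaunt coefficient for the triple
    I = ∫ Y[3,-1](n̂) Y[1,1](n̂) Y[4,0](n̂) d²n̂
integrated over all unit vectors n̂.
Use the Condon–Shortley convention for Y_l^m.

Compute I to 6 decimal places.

m-sum 0 ✓  L=8 even ✓  2≤4≤4 ✓
Π(2lᵢ+1) = 7×3×9 = 189
triangle coeff Δ(3,1,4) = 1/252
Σ_t [0,0]: t=0:+1/36 = 1/36
(3j)²=4/63 [(3 1 4; 0 0 0)], sign=+1
Σ_t [0,0]: t=0:+1/96 = 1/96
(3j)²=1/42 [(3 1 4; -1 1 0)], sign=+1
⇒ 4πI² = 2/7
I = (+1)√(2/7/(4π)) = 0.15078601

0.150786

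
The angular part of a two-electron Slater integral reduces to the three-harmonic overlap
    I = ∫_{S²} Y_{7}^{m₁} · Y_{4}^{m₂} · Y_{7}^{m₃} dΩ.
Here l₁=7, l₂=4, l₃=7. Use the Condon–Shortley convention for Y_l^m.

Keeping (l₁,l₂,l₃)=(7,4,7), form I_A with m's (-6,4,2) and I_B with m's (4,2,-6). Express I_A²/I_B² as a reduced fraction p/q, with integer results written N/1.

Same 7,4,7: normalisation and zero-m 3j drop out of the ratio.
A: Δ: 4! 10! 4! / 19! → 1/58198140; sum: t=4:+1/209018880 = 1/209018880; 3j²(7 4 7; -6 4 2) = Δ·Π!·Σ² = 25/5814  (sign -1)
B: Δ: 4! 10! 4! / 19! → 1/58198140; sum: t=2:+1/34836480 t=3:−1/130636800 = 11/522547200; 3j²(7 4 7; 4 2 -6) = Δ·Π!·Σ² = 1331/81396  (sign -1)
I_A²/I_B² = (25/5814)/(1331/81396) = 350/1331

350/1331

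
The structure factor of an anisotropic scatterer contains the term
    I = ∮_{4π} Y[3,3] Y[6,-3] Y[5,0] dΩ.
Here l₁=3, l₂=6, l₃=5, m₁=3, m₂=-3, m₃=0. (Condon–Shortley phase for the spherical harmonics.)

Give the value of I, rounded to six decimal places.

0.190675

m-sum 0 ✓  L=14 even ✓  3≤5≤9 ✓
Π(2lᵢ+1) = 7×13×11 = 1001
triangle coeff Δ(3,6,5) = 1/675675
Σ_t [1,3]: t=1:−1/8640 t=2:+1/2304 t=3:−1/8640 = 7/34560
(3j)²=7/429 [(3 6 5; 0 0 0)], sign=-1
Σ_t [0,0]: t=0:+1/34560 = 1/34560
(3j)²=4/143 [(3 6 5; 3 -3 0)], sign=-1
⇒ 4πI² = 196/429
I = (+1)√(196/429/(4π)) = 0.19067531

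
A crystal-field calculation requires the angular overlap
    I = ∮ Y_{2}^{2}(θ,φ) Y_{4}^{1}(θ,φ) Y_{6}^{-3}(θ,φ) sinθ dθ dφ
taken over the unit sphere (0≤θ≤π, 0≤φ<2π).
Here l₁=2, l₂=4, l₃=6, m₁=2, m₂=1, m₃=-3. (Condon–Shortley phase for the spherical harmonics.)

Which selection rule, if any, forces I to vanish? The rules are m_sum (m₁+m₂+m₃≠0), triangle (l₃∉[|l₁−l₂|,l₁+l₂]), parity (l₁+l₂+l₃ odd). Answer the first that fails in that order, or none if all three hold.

azimuthal sum: 2 + 1 − 3 = 0  ✓
2 ≤ 6 ≤ 6 (triangle on l)  ✓
L = 2 + 4 + 6 = 12 (even)  ✓

none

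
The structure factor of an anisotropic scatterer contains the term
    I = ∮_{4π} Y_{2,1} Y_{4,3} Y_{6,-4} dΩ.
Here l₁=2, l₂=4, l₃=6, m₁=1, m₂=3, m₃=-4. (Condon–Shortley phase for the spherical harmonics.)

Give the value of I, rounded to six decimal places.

0.246389

Rules hold: Σm=0, L=12 even, 2≤6≤6.
N = 5·9·13 = 585
Δ = 0!·4!·8!/13! = 1/6435
Racah Σ t=0..0: t=0:+1/2304 = 1/2304
⇒ 3j(2 4 6; 0 0 0)² = 5/143, sgn +1
Racah Σ t=0..0: t=0:+1/30240 = 1/30240
⇒ 3j(2 4 6; 1 3 -4)² = 16/429, sgn +1
4πI² = N·(3j₀)²·(3jₘ)² = 1200/1573
I = +1·√(0.762873/4π) = 0.24638901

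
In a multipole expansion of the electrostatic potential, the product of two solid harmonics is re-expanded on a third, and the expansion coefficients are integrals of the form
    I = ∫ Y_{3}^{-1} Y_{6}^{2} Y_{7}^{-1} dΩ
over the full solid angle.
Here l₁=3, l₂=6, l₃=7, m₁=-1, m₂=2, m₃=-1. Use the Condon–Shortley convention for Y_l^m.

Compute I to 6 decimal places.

0.062364

Rules hold: Σm=0, L=16 even, 3≤7≤9.
N = 7·13·15 = 1365
Δ = 2!·4!·10!/17! = 1/2042040
Racah Σ t=0..2: t=0:+1/207360 t=1:−1/57600 t=2:+1/207360 = -1/129600
⇒ 3j(3 6 7; 0 0 0)² = 168/12155, sgn +1
Racah Σ t=0..2: t=0:+1/3870720 t=1:−1/181440 t=2:+1/138240 = 23/11612160
⇒ 3j(3 6 7; -1 2 -1)² = 529/204204, sgn +1
4πI² = N·(3j₀)²·(3jₘ)² = 22218/454597
I = +1·√(0.0488741/4π) = 0.06236404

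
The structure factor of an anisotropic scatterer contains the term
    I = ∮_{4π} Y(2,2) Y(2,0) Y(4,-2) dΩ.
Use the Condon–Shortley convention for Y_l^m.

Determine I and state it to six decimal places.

m-sum 0 ✓  L=8 even ✓  0≤4≤4 ✓
Π(2lᵢ+1) = 5×5×9 = 225
triangle coeff Δ(2,2,4) = 1/630
Σ_t [0,0]: t=0:+1/16 = 1/16
(3j)²=2/35 [(2 2 4; 0 0 0)], sign=+1
Σ_t [0,0]: t=0:+1/96 = 1/96
(3j)²=1/42 [(2 2 4; 2 0 -2)], sign=+1
⇒ 4πI² = 15/49
I = (+1)√(15/49/(4π)) = 0.15607835

0.156078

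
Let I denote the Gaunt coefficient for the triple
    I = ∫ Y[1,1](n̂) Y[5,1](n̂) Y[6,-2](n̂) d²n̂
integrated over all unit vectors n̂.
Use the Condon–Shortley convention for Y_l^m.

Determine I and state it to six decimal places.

m-sum 0 ✓  L=12 even ✓  4≤6≤6 ✓
Π(2lᵢ+1) = 3×11×13 = 429
triangle coeff Δ(1,5,6) = 1/858
Σ_t [0,0]: t=0:+1/14400 = 1/14400
(3j)²=6/143 [(1 5 6; 0 0 0)], sign=+1
Σ_t [0,0]: t=0:+1/34560 = 1/34560
(3j)²=14/429 [(1 5 6; 1 1 -2)], sign=+1
⇒ 4πI² = 84/143
I = (+1)√(84/143/(4π)) = 0.21620548

0.216205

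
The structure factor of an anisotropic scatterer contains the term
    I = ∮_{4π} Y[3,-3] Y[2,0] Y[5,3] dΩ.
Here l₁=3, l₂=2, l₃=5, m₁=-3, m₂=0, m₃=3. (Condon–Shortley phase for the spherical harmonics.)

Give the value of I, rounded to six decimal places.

Rules hold: Σm=0, L=10 even, 1≤5≤5.
N = 7·5·11 = 385
Δ = 0!·6!·4!/11! = 1/2310
Racah Σ t=0..0: t=0:+1/144 = 1/144
⇒ 3j(3 2 5; 0 0 0)² = 10/231, sgn -1
Racah Σ t=0..0: t=0:+1/2880 = 1/2880
⇒ 3j(3 2 5; -3 0 3)² = 2/165, sgn +1
4πI² = N·(3j₀)²·(3jₘ)² = 20/99
I = -1·√(0.20202/4π) = -0.12679218

-0.126792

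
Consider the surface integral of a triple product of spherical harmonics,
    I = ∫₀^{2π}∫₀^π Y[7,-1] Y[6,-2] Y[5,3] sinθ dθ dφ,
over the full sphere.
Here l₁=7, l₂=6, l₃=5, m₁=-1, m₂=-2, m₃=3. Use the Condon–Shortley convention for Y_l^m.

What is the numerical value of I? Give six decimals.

0.025664

Checks pass: Σm=0; 18 even; l₃=5∈[1,13].
(2·7+1)(2·6+1)(2·5+1) = 2145
Δ: 8! 6! 4! / 19! → 1/174594420
sum: t=2:+1/4147200 t=3:−1/207360 t=4:+1/82944 t=5:−1/207360 t=6:+1/4147200 = 1/345600
3j²(7 6 5; 0 0 0) = Δ·Π!·Σ² = 420/46189  (sign -1)
sum: t=2:+1/4147200 t=3:−1/518400 t=4:+1/663552 = -1/5529600
3j²(7 6 5; -1 -2 3) = Δ·Π!·Σ² = 98/230945  (sign -1)
combine: 4πI² = 2145·420/46189·98/230945 = 123480/14919047
take √, sign +1: I = 0.02566391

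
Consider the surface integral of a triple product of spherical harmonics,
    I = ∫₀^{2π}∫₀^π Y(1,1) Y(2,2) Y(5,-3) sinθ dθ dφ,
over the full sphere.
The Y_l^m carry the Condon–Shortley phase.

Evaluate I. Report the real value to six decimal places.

0.000000

|1−2|≤5≤1+2 violated ⇒ I = 0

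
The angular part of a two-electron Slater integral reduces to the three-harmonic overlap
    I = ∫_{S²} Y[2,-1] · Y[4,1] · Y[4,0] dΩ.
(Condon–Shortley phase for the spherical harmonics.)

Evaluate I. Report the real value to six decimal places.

Rules hold: Σm=0, L=10 even, 2≤4≤6.
N = 5·9·9 = 405
Δ = 2!·2!·6!/11! = 1/13860
Racah Σ t=0..2: t=0:+1/192 t=1:−1/36 t=2:+1/192 = -5/288
⇒ 3j(2 4 4; 0 0 0)² = 20/693, sgn -1
Racah Σ t=1..2: t=1:−1/96 t=2:+1/72 = 1/288
⇒ 3j(2 4 4; -1 1 0)² = 1/462, sgn +1
4πI² = N·(3j₀)²·(3jₘ)² = 150/5929
I = -1·√(0.0252994/4π) = -0.04486937

-0.044869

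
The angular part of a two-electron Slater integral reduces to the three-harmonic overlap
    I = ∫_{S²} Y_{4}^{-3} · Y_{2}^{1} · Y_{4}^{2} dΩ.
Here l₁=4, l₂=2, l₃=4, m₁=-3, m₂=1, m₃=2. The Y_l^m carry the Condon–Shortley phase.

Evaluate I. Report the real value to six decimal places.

-0.187702

m-sum 0 ✓  L=10 even ✓  2≤4≤6 ✓
Π(2lᵢ+1) = 9×5×9 = 405
triangle coeff Δ(4,2,4) = 1/13860
Σ_t [0,2]: t=0:+1/192 t=1:−1/36 t=2:+1/192 = -5/288
(3j)²=20/693 [(4 2 4; 0 0 0)], sign=-1
Σ_t [1,2]: t=1:−1/1440 t=2:+1/240 = 1/288
(3j)²=5/132 [(4 2 4; -3 1 2)], sign=+1
⇒ 4πI² = 375/847
I = (-1)√(375/847/(4π)) = -0.18770204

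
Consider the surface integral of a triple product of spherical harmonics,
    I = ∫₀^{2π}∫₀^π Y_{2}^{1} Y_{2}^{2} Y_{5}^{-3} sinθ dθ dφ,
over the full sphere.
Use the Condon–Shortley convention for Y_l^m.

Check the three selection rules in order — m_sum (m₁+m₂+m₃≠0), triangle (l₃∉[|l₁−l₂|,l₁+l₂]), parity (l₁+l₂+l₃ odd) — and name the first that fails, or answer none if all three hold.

triangle

m₁+m₂+m₃ = 1 + 2 − 3 = 0  ✓
triangle: |2−2|=0 ≤ l₃=5 ≤ 2+2=4  ✗
parity: l₁+l₂+l₃ = 9 is odd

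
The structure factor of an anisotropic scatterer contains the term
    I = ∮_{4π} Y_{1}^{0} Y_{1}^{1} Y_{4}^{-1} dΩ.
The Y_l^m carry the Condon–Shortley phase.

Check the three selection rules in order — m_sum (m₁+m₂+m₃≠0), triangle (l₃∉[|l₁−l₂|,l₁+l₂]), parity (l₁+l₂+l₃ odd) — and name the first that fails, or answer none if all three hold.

triangle

Σmᵢ = 0  ✓
l₃∈[|l₁−l₂|,l₁+l₂]=[0,2], have l₃=4  ✗
Σlᵢ = 6 ⇒ even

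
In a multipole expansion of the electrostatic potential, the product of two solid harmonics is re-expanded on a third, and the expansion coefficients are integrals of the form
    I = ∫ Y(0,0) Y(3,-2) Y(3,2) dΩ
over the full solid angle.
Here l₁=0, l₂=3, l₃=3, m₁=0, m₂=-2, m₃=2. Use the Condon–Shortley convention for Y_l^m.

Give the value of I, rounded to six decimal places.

0.282095

m-sum 0 ✓  L=6 even ✓  3≤3≤3 ✓
Π(2lᵢ+1) = 1×7×7 = 49
triangle coeff Δ(0,3,3) = 1/7
Σ_t [0,0]: t=0:+1/36 = 1/36
(3j)²=1/7 [(0 3 3; 0 0 0)], sign=-1
Σ_t [0,0]: t=0:+1/120 = 1/120
(3j)²=1/7 [(0 3 3; 0 -2 2)], sign=-1
⇒ 4πI² = 1/1
I = (+1)√(1/1/(4π)) = 0.28209479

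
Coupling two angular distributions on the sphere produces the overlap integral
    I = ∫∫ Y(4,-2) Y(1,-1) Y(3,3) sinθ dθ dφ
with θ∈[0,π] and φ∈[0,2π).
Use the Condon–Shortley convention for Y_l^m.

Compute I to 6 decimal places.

m-sum 0 ✓  L=8 even ✓  3≤3≤5 ✓
Π(2lᵢ+1) = 9×3×7 = 189
triangle coeff Δ(4,1,3) = 1/252
Σ_t [1,1]: t=1:−1/36 = -1/36
(3j)²=4/63 [(4 1 3; 0 0 0)], sign=+1
Σ_t [0,0]: t=0:+1/1440 = 1/1440
(3j)²=1/252 [(4 1 3; -2 -1 3)], sign=+1
⇒ 4πI² = 1/21
I = (+1)√(1/21/(4π)) = 0.06155813

0.061558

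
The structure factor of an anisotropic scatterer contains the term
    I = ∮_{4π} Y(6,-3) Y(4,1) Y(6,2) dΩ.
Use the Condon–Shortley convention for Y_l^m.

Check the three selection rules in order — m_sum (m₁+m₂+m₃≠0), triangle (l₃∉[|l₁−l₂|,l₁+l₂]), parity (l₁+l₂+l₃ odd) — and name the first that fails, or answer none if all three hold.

m₁+m₂+m₃ = -3 + 1 + 2 = 0  ✓
triangle: |6−4|=2 ≤ l₃=6 ≤ 6+4=10  ✓
parity: l₁+l₂+l₃ = 16 is even  ✓

none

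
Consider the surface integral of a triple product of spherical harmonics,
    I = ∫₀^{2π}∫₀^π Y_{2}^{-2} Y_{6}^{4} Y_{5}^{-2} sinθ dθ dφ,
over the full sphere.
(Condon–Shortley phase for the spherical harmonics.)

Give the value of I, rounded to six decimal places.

l₁+l₂+l₃=13 is odd: 3j(l;000)=0 ⇒ I=0

0.000000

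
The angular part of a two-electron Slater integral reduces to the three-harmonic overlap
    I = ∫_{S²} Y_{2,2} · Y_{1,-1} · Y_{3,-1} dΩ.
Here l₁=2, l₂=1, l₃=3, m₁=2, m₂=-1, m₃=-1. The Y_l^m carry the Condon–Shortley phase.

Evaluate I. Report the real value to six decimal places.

Checks pass: Σm=0; 6 even; l₃=3∈[1,3].
(2·2+1)(2·1+1)(2·3+1) = 105
Δ: 0! 4! 2! / 7! → 1/105
sum: t=0:+1/4 = 1/4
3j²(2 1 3; 0 0 0) = Δ·Π!·Σ² = 3/35  (sign -1)
sum: t=0:+1/48 = 1/48
3j²(2 1 3; 2 -1 -1) = Δ·Π!·Σ² = 1/105  (sign +1)
combine: 4πI² = 105·3/35·1/105 = 3/35
take √, sign -1: I = -0.08258890

-0.082589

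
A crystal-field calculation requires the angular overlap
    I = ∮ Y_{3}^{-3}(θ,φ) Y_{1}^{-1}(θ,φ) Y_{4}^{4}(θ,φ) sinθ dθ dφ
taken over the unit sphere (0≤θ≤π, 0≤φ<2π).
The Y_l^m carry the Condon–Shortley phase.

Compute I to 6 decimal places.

m-sum 0 ✓  L=8 even ✓  2≤4≤4 ✓
Π(2lᵢ+1) = 7×3×9 = 189
triangle coeff Δ(3,1,4) = 1/252
Σ_t [0,0]: t=0:+1/36 = 1/36
(3j)²=4/63 [(3 1 4; 0 0 0)], sign=+1
Σ_t [0,0]: t=0:+1/1440 = 1/1440
(3j)²=1/9 [(3 1 4; -3 -1 4)], sign=+1
⇒ 4πI² = 4/3
I = (+1)√(4/3/(4π)) = 0.32573501

0.325735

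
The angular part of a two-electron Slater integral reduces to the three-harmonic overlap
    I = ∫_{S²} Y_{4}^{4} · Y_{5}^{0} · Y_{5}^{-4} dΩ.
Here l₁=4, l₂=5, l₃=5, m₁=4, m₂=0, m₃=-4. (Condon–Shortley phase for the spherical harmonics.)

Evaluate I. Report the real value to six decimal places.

0.130198

Checks pass: Σm=0; 14 even; l₃=5∈[1,9].
(2·4+1)(2·5+1)(2·5+1) = 1089
Δ: 4! 4! 6! / 15! → 1/3153150
sum: t=0:+1/69120 t=1:−1/1728 t=2:+1/576 t=3:−1/1728 t=4:+1/69120 = 7/11520
3j²(4 5 5; 0 0 0) = Δ·Π!·Σ² = 2/143  (sign -1)
sum: t=0:+1/69120 = 1/69120
3j²(4 5 5; 4 0 -4) = Δ·Π!·Σ² = 2/143  (sign -1)
combine: 4πI² = 1089·2/143·2/143 = 36/169
take √, sign +1: I = 0.13019760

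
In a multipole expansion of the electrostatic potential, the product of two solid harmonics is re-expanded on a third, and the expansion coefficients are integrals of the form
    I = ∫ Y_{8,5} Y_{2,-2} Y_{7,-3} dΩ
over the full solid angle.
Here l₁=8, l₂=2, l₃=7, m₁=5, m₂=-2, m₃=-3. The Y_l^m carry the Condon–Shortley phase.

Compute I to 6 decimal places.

Σlᵢ=17 odd — θ-integrand is odd under cosθ→−cosθ; I=0

0.000000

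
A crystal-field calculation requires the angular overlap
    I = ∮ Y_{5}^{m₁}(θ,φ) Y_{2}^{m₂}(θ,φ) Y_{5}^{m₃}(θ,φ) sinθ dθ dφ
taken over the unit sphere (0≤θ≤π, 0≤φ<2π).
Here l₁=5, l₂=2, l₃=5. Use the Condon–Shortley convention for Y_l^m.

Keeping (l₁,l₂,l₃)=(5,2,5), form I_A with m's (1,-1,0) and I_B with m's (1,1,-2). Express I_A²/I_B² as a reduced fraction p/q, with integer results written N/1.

5/42

Shared (l₁,l₂,l₃)=(5,2,5): N and (l;000)² cancel in I_A²/I_B².
A: Δ = 2!·8!·2!/13! = 1/38610; Racah Σ t=0..1: t=0:+1/1152 t=1:−1/1440 = 1/5760; ⇒ 3j(5 2 5; 1 -1 0)² = 1/858, sgn -1
B: Δ = 2!·8!·2!/13! = 1/38610; Racah Σ t=1..2: t=1:−1/1440 t=2:+1/2880 = -1/2880; ⇒ 3j(5 2 5; 1 1 -2)² = 7/715, sgn +1
I_A²/I_B² = (1/858)/(7/715) = 5/42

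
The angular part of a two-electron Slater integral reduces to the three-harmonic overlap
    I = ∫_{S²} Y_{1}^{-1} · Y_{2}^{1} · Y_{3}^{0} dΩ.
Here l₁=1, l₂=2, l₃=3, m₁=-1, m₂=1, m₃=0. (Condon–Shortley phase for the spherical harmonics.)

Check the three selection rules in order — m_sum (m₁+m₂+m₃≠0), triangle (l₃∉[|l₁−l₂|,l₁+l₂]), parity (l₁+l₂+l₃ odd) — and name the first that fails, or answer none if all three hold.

Σmᵢ = 0  ✓
l₃∈[|l₁−l₂|,l₁+l₂]=[1,3], have l₃=3  ✓
Σlᵢ = 6 ⇒ even  ✓

none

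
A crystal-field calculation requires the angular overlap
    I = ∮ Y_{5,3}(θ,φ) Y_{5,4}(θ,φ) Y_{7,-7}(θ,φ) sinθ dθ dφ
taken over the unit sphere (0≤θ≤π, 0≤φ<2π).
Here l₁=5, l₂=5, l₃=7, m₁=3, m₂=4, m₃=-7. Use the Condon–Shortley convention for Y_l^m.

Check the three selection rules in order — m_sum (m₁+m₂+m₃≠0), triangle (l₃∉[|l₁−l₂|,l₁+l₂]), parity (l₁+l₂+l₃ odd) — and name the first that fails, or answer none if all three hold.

parity

azimuthal sum: 3 + 4 − 7 = 0  ✓
0 ≤ 7 ≤ 10 (triangle on l)  ✓
L = 5 + 5 + 7 = 17 (odd)  ✗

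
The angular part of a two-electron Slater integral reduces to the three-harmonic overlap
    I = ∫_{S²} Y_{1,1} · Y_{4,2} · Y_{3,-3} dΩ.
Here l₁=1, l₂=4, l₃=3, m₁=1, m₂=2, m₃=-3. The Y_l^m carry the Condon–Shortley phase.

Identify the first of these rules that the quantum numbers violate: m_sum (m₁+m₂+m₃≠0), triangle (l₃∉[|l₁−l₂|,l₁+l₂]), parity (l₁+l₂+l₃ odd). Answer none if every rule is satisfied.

none

azimuthal sum: 1 + 2 − 3 = 0  ✓
3 ≤ 3 ≤ 5 (triangle on l)  ✓
L = 1 + 4 + 3 = 8 (even)  ✓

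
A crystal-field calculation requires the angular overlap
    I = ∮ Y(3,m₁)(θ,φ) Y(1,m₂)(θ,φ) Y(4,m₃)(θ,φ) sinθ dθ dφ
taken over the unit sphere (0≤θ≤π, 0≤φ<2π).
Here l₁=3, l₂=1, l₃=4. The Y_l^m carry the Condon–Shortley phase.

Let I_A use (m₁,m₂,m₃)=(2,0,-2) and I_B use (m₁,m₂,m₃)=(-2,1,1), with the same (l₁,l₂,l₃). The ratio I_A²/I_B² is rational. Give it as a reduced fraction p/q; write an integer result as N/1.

Shared (l₁,l₂,l₃)=(3,1,4): N and (l;000)² cancel in I_A²/I_B².
A: Δ = 0!·6!·2!/9! = 1/252; Racah Σ t=0..0: t=0:+1/120 = 1/120; ⇒ 3j(3 1 4; 2 0 -2)² = 1/21, sgn +1
B: Δ = 0!·6!·2!/9! = 1/252; Racah Σ t=0..0: t=0:+1/240 = 1/240; ⇒ 3j(3 1 4; -2 1 1)² = 1/84, sgn -1
I_A²/I_B² = (1/21)/(1/84) = 4/1

4/1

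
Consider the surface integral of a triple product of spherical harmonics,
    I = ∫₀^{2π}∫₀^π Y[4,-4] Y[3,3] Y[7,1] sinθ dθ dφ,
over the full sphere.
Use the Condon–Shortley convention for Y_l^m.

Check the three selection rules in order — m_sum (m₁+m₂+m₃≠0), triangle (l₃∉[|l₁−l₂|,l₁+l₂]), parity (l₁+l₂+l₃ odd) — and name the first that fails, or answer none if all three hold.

m₁+m₂+m₃ = -4 + 3 + 1 = 0  ✓
triangle: |4−3|=1 ≤ l₃=7 ≤ 4+3=7  ✓
parity: l₁+l₂+l₃ = 14 is even  ✓

none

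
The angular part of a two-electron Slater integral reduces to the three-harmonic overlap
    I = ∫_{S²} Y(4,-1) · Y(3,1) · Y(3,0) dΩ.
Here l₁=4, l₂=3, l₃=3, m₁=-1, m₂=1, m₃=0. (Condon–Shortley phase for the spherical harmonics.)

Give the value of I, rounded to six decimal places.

-0.099323

Rules hold: Σm=0, L=10 even, 1≤3≤7.
N = 9·7·7 = 441
Δ = 4!·4!·2!/11! = 1/34650
Racah Σ t=1..3: t=1:−1/72 t=2:+1/16 t=3:−1/72 = 5/144
⇒ 3j(4 3 3; 0 0 0)² = 2/77, sgn -1
Racah Σ t=2..4: t=2:+1/48 t=3:−1/24 t=4:+1/288 = -5/288
⇒ 3j(4 3 3; -1 1 0)² = 5/462, sgn +1
4πI² = N·(3j₀)²·(3jₘ)² = 15/121
I = -1·√(0.123967/4π) = -0.09932258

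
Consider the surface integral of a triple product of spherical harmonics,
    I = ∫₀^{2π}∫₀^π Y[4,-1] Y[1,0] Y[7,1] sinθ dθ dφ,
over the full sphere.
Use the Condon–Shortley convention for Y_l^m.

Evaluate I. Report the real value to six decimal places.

0.000000

l₃=7 ∉ [3,5] — triangle fails ⇒ I = 0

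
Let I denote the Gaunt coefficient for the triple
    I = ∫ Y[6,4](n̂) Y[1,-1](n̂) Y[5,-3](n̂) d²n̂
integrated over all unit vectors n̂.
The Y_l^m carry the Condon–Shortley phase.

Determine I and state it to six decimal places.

0.274090

Checks pass: Σm=0; 12 even; l₃=5∈[5,7].
(2·6+1)(2·1+1)(2·5+1) = 429
Δ: 2! 10! 0! / 13! → 1/858
sum: t=1:−1/14400 = -1/14400
3j²(6 1 5; 0 0 0) = Δ·Π!·Σ² = 6/143  (sign +1)
sum: t=0:+1/161280 = 1/161280
3j²(6 1 5; 4 -1 -3) = Δ·Π!·Σ² = 15/286  (sign +1)
combine: 4πI² = 429·6/143·15/286 = 135/143
take √, sign +1: I = 0.27409047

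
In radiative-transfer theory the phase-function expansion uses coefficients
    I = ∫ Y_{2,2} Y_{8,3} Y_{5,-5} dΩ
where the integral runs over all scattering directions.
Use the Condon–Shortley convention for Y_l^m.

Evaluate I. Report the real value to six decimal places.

|2−8|≤5≤2+8 violated ⇒ I = 0

0.000000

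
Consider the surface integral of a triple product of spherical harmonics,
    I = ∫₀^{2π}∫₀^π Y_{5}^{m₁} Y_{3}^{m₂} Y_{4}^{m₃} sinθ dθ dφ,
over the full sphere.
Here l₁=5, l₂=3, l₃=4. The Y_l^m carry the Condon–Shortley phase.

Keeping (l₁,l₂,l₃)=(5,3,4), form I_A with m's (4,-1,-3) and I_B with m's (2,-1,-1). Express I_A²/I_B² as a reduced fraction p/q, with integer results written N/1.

l's match ⇒ only the (l;m) 3-j factors differ between A and B.
A: triangle coeff Δ(5,3,4) = 1/180180; Σ_t [0,1]: t=0:+1/5760 t=1:−1/4320 = -1/17280; (3j)²=7/4290 [(5 3 4; 4 -1 -3)], sign=+1
B: triangle coeff Δ(5,3,4) = 1/180180; Σ_t [0,2]: t=0:+1/1728 t=1:−1/288 t=2:+1/960 = -1/540; (3j)²=128/6435 [(5 3 4; 2 -1 -1)], sign=+1
I_A²/I_B² = (7/4290)/(128/6435) = 21/256

21/256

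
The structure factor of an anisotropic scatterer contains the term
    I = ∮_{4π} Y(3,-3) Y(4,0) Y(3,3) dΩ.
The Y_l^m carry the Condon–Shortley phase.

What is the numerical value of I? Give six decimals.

m-sum 0 ✓  L=10 even ✓  1≤3≤7 ✓
Π(2lᵢ+1) = 7×9×7 = 441
triangle coeff Δ(3,4,3) = 1/34650
Σ_t [1,3]: t=1:−1/72 t=2:+1/16 t=3:−1/72 = 5/144
(3j)²=2/77 [(3 4 3; 0 0 0)], sign=-1
Σ_t [4,4]: t=4:+1/1152 = 1/1152
(3j)²=1/154 [(3 4 3; -3 0 3)], sign=+1
⇒ 4πI² = 9/121
I = (-1)√(9/121/(4π)) = -0.07693494

-0.076935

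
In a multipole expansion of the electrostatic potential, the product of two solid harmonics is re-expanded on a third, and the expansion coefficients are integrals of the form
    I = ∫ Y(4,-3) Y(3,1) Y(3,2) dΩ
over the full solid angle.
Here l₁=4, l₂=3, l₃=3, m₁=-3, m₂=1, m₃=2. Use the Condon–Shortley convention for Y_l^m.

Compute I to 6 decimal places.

-0.095955

Checks pass: Σm=0; 10 even; l₃=3∈[1,7].
(2·4+1)(2·3+1)(2·3+1) = 441
Δ: 4! 4! 2! / 11! → 1/34650
sum: t=1:−1/72 t=2:+1/16 t=3:−1/72 = 5/144
3j²(4 3 3; 0 0 0) = Δ·Π!·Σ² = 2/77  (sign -1)
sum: t=3:−1/144 t=4:+1/288 = -1/288
3j²(4 3 3; -3 1 2) = Δ·Π!·Σ² = 1/99  (sign +1)
combine: 4πI² = 441·2/77·1/99 = 14/121
take √, sign -1: I = -0.09595473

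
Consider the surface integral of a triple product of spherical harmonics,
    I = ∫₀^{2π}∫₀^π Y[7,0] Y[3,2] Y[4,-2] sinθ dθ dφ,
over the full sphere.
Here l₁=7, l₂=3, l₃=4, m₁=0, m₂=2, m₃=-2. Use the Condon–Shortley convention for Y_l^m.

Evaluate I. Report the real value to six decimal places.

0.081694

Checks pass: Σm=0; 14 even; l₃=4∈[4,10].
(2·7+1)(2·3+1)(2·4+1) = 945
Δ: 6! 8! 0! / 15! → 1/45045
sum: t=3:−1/20736 = -1/20736
3j²(7 3 4; 0 0 0) = Δ·Π!·Σ² = 35/1287  (sign -1)
sum: t=5:−1/172800 = -1/172800
3j²(7 3 4; 0 2 -2) = Δ·Π!·Σ² = 7/2145  (sign -1)
combine: 4πI² = 945·35/1287·7/2145 = 1715/20449
take √, sign +1: I = 0.08169418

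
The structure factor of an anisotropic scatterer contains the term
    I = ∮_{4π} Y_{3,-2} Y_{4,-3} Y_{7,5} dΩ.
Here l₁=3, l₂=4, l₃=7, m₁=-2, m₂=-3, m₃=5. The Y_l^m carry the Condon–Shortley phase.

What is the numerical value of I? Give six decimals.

m-sum 0 ✓  L=14 even ✓  1≤7≤7 ✓
Π(2lᵢ+1) = 7×9×15 = 945
triangle coeff Δ(3,4,7) = 1/45045
Σ_t [0,0]: t=0:+1/20736 = 1/20736
(3j)²=35/1287 [(3 4 7; 0 0 0)], sign=-1
Σ_t [0,0]: t=0:+1/604800 = 1/604800
(3j)²=16/455 [(3 4 7; -2 -3 5)], sign=+1
⇒ 4πI² = 1680/1859
I = (-1)√(1680/1859/(4π)) = -0.26816989

-0.268170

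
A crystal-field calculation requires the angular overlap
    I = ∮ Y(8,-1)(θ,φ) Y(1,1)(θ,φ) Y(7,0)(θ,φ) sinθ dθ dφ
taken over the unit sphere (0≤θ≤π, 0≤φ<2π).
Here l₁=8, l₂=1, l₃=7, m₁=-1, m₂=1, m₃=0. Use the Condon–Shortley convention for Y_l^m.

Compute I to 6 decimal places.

-0.183585

Checks pass: Σm=0; 16 even; l₃=7∈[7,9].
(2·8+1)(2·1+1)(2·7+1) = 765
Δ: 2! 14! 0! / 17! → 1/2040
sum: t=1:−1/25401600 = -1/25401600
3j²(8 1 7; 0 0 0) = Δ·Π!·Σ² = 8/255  (sign +1)
sum: t=2:+1/50803200 = 1/50803200
3j²(8 1 7; -1 1 0) = Δ·Π!·Σ² = 3/170  (sign -1)
combine: 4πI² = 765·8/255·3/170 = 36/85
take √, sign -1: I = -0.18358486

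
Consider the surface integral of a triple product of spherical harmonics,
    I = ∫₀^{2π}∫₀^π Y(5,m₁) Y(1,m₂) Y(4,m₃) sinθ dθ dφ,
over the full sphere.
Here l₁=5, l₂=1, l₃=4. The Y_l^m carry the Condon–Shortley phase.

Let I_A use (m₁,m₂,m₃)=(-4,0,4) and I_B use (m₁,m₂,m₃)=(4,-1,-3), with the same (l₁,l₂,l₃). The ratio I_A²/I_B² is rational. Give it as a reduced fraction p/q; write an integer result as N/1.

l's match ⇒ only the (l;m) 3-j factors differ between A and B.
A: triangle coeff Δ(5,1,4) = 1/495; Σ_t [1,1]: t=1:−1/40320 = -1/40320; (3j)²=1/55 [(5 1 4; -4 0 4)], sign=-1
B: triangle coeff Δ(5,1,4) = 1/495; Σ_t [0,0]: t=0:+1/10080 = 1/10080; (3j)²=4/55 [(5 1 4; 4 -1 -3)], sign=-1
I_A²/I_B² = (1/55)/(4/55) = 1/4

1/4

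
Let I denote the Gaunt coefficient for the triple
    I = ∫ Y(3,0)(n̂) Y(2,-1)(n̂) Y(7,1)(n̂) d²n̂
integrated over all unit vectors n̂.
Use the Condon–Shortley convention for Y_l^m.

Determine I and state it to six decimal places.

0.000000

l₃=7 ∉ [1,5] — triangle fails ⇒ I = 0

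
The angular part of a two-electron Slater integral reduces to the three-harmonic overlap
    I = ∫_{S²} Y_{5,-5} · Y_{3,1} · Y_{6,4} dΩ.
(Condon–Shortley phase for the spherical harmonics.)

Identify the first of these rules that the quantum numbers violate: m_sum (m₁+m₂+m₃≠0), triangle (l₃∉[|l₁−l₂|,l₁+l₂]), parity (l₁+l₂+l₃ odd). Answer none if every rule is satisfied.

azimuthal sum: -5 + 1 + 4 = 0  ✓
2 ≤ 6 ≤ 8 (triangle on l)  ✓
L = 5 + 3 + 6 = 14 (even)  ✓

none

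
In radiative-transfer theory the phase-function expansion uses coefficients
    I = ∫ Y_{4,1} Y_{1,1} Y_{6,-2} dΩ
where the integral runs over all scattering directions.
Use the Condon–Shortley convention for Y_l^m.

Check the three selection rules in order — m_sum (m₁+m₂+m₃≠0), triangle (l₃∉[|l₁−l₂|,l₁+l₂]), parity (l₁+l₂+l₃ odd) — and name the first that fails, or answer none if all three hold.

triangle

Σmᵢ = 0  ✓
l₃∈[|l₁−l₂|,l₁+l₂]=[3,5], have l₃=6  ✗
Σlᵢ = 11 ⇒ odd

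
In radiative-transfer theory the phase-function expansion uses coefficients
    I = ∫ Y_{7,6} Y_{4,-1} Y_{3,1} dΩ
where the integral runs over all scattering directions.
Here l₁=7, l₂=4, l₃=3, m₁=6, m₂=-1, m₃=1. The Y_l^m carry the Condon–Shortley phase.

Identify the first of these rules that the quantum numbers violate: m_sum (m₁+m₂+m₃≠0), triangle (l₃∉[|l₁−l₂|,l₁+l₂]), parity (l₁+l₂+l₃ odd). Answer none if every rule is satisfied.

m₁+m₂+m₃ = 6 − 1 + 1 = 6  ✗
triangle: |7−4|=3 ≤ l₃=3 ≤ 7+4=11
parity: l₁+l₂+l₃ = 14 is even

m_sum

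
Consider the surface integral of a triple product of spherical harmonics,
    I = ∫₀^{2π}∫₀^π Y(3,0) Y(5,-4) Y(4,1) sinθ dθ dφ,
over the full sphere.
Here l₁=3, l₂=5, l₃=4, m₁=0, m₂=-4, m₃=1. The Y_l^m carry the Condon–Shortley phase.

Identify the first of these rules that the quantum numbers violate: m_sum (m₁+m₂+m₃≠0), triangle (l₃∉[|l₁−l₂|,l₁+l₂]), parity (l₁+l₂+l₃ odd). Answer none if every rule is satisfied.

m_sum

azimuthal sum: 0 − 4 + 1 = -3  ✗
2 ≤ 4 ≤ 8 (triangle on l)
L = 3 + 5 + 4 = 12 (even)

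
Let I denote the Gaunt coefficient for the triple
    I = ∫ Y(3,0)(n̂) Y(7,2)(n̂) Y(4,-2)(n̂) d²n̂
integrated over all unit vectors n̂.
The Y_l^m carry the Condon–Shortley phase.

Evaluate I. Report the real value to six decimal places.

0.195286

Checks pass: Σm=0; 14 even; l₃=4∈[4,10].
(2·3+1)(2·7+1)(2·4+1) = 945
Δ: 6! 0! 8! / 15! → 1/45045
sum: t=3:−1/20736 = -1/20736
3j²(3 7 4; 0 0 0) = Δ·Π!·Σ² = 35/1287  (sign -1)
sum: t=3:−1/51840 = -1/51840
3j²(3 7 4; 0 2 -2) = Δ·Π!·Σ² = 8/429  (sign -1)
combine: 4πI² = 945·35/1287·8/429 = 9800/20449
take √, sign +1: I = 0.19528643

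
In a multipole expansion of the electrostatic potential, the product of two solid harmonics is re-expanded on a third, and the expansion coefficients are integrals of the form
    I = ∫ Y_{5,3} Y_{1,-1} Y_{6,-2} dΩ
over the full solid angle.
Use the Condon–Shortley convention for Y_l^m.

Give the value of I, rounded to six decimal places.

0.100084

Rules hold: Σm=0, L=12 even, 4≤6≤6.
N = 11·3·13 = 429
Δ = 0!·10!·2!/13! = 1/858
Racah Σ t=0..0: t=0:+1/14400 = 1/14400
⇒ 3j(5 1 6; 0 0 0)² = 6/143, sgn +1
Racah Σ t=0..0: t=0:+1/161280 = 1/161280
⇒ 3j(5 1 6; 3 -1 -2)² = 1/143, sgn +1
4πI² = N·(3j₀)²·(3jₘ)² = 18/143
I = +1·√(0.125874/4π) = 0.10008369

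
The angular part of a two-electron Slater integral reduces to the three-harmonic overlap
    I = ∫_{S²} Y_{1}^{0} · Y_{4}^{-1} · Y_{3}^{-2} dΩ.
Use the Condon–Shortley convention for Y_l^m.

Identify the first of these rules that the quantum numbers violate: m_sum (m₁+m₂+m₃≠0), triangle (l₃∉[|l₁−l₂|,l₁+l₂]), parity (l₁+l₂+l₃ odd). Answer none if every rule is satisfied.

m₁+m₂+m₃ = 0 − 1 − 2 = -3  ✗
triangle: |1−4|=3 ≤ l₃=3 ≤ 1+4=5
parity: l₁+l₂+l₃ = 8 is even

m_sum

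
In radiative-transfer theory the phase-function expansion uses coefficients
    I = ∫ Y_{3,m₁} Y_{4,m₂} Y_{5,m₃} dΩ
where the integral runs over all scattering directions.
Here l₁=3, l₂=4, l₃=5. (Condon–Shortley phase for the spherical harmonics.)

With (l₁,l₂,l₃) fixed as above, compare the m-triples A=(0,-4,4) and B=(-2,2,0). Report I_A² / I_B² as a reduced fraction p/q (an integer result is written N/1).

147/100

Shared (l₁,l₂,l₃)=(3,4,5): N and (l;000)² cancel in I_A²/I_B².
A: Δ = 2!·4!·6!/13! = 1/180180; Racah Σ t=0..0: t=0:+1/8640 = 1/8640; ⇒ 3j(3 4 5; 0 -4 4)² = 28/715, sgn -1
B: Δ = 2!·4!·6!/13! = 1/180180; Racah Σ t=1..2: t=1:−1/2880 t=2:+1/576 = 1/720; ⇒ 3j(3 4 5; -2 2 0)² = 80/3003, sgn -1
I_A²/I_B² = (28/715)/(80/3003) = 147/100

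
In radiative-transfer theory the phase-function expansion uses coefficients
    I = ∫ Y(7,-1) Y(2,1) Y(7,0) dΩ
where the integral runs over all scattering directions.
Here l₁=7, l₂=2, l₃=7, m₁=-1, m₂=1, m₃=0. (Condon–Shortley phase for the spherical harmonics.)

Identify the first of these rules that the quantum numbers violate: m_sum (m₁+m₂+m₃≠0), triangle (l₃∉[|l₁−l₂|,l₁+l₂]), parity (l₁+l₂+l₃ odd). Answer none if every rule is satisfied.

m₁+m₂+m₃ = -1 + 1 + 0 = 0  ✓
triangle: |7−2|=5 ≤ l₃=7 ≤ 7+2=9  ✓
parity: l₁+l₂+l₃ = 16 is even  ✓

none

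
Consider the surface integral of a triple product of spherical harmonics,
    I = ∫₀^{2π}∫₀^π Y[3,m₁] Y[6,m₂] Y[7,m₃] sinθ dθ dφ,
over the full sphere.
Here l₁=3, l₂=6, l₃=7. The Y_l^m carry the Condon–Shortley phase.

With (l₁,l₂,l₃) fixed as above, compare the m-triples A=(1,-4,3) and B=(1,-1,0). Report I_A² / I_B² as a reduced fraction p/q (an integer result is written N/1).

36481/56

Shared (l₁,l₂,l₃)=(3,6,7): N and (l;000)² cancel in I_A²/I_B².
A: Δ = 2!·4!·10!/17! = 1/2042040; Racah Σ t=0..2: t=0:+1/645120 t=1:−1/2177280 t=2:+1/174182400 = 191/174182400; ⇒ 3j(3 6 7; 1 -4 3)² = 36481/2042040, sgn +1
B: Δ = 2!·4!·10!/17! = 1/2042040; Racah Σ t=0..2: t=0:+1/115200 t=1:−1/103680 t=2:+1/1451520 = -1/3628800; ⇒ 3j(3 6 7; 1 -1 0)² = 1/36465, sgn +1
I_A²/I_B² = (36481/2042040)/(1/36465) = 36481/56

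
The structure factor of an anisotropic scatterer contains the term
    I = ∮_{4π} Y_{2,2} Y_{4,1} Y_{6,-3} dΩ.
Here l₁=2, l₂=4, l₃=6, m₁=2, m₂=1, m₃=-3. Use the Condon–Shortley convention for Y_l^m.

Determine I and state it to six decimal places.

Rules hold: Σm=0, L=12 even, 2≤6≤6.
N = 5·9·13 = 585
Δ = 0!·4!·8!/13! = 1/6435
Racah Σ t=0..0: t=0:+1/2304 = 1/2304
⇒ 3j(2 4 6; 0 0 0)² = 5/143, sgn +1
Racah Σ t=0..0: t=0:+1/17280 = 1/17280
⇒ 3j(2 4 6; 2 1 -3)² = 14/715, sgn -1
4πI² = N·(3j₀)²·(3jₘ)² = 630/1573
I = -1·√(0.400509/4π) = -0.17852580

-0.178526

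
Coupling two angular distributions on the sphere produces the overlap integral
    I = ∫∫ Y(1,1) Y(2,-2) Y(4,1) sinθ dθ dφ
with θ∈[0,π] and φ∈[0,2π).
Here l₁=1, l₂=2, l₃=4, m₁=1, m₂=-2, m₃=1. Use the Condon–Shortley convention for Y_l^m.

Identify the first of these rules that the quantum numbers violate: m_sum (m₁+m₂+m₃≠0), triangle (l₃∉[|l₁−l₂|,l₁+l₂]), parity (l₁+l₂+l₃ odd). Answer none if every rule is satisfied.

triangle

azimuthal sum: 1 − 2 + 1 = 0  ✓
1 ≤ 4 ≤ 3 (triangle on l)  ✗
L = 1 + 2 + 4 = 7 (odd)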